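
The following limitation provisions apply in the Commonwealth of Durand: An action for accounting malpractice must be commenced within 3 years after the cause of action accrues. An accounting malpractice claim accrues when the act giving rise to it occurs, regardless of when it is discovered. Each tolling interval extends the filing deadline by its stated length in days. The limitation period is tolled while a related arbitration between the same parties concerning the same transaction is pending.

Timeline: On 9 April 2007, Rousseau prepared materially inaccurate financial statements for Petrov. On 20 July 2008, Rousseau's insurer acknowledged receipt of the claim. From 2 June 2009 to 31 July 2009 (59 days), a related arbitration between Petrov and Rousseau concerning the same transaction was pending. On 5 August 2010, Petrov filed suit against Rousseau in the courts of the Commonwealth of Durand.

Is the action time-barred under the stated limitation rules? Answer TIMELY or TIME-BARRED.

TIME-BARRED

The limitation period began to run on 9 April 2007.
3 years from 9 April 2007 is 9 April 2010.
The period was tolled for 59 days by the pending related arbitration (2 June 2009 to 31 July 2009), pushing the deadline to 7 June 2010.
Nothing else in the chronology tolls or restarts the period.
Petrov filed on 5 August 2010, after the 7 June 2010 deadline, so the action is time-barred.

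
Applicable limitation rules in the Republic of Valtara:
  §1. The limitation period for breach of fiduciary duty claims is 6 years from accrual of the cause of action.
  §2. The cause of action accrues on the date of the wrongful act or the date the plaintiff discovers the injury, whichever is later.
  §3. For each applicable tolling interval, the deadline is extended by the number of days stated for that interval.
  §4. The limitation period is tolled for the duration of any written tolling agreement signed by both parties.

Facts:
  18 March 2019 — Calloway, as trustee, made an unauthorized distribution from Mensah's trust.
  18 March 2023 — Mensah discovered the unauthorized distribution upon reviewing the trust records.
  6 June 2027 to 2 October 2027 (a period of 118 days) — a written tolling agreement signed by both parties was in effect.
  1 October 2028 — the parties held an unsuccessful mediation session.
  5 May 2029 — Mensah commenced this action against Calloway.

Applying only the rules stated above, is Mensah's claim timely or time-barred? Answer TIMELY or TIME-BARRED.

TIMELY

The claim accrued on 18 March 2023 — the later of the 18 March 2019 act and the 18 March 2023 discovery.
Adding the 6 years base period to 18 March 2023 gives a deadline of 18 March 2029, before any tolling.
Because the written tolling agreement ran from 6 June 2027 to 2 October 2027, the deadline is extended by 118 days to 14 July 2029.
Nothing else in the chronology tolls or restarts the period.
Mensah filed on 5 May 2029, before the 14 July 2029 deadline, so the action is timely.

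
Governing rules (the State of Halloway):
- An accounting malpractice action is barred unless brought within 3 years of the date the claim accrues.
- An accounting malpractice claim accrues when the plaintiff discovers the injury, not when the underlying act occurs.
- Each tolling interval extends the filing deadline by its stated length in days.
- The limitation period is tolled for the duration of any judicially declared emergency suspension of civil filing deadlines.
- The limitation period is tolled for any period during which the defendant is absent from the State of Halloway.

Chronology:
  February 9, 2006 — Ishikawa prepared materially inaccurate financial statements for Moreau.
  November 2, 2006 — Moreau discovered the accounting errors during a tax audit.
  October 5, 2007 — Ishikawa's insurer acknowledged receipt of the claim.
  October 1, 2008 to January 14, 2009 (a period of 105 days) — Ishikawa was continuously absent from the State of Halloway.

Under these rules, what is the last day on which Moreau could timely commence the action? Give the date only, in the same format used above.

Under the discovery rule, the claim accrued on November 2, 2006, when Moreau discovered the injury — not on the February 9, 2006 date of the underlying act.
The untolled deadline — 3 years after November 2, 2006 — is November 2, 2009.
The period was tolled for 105 days by the defendant's absence from the jurisdiction (October 1, 2008 to January 14, 2009), pushing the deadline to February 15, 2010.
None of the other events listed affects the running of the period under the stated rules.

February 15, 2010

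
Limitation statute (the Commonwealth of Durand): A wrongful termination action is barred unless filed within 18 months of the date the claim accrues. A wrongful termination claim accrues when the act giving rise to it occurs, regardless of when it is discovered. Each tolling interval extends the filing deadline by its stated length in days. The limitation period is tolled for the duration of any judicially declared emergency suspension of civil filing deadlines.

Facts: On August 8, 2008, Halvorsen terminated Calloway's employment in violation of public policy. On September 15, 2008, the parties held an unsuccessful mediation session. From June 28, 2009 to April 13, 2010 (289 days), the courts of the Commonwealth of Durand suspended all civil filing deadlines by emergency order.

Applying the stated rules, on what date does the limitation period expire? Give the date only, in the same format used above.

November 24, 2010

The limitation period began to run on August 8, 2008.
18 months from August 8, 2008 is February 8, 2010.
Because the emergency suspension of filing deadlines ran from June 28, 2009 to April 13, 2010, the deadline is extended by 289 days to November 24, 2010.
Nothing else in the chronology tolls or restarts the period.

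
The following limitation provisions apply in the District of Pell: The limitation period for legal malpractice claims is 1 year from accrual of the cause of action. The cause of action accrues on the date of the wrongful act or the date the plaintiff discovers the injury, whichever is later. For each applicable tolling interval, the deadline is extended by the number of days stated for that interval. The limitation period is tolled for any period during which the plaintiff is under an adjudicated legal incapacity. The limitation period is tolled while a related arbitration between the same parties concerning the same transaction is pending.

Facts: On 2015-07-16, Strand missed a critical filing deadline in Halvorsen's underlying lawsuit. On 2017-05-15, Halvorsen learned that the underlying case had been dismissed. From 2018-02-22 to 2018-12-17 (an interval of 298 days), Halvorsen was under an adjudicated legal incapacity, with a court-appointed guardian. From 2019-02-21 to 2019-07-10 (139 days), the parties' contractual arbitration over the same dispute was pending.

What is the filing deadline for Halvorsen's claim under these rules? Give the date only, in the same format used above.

2019-07-26

Taking the later of the act (2015-07-16) and discovery (2017-05-15), the claim accrued on 2017-05-15.
Adding the 1 year base period to 2017-05-15 gives a deadline of 2018-05-15, before any tolling.
Because the plaintiff's legal incapacity ran from 2018-02-22 to 2018-12-17, the deadline is extended by 298 days to 2019-03-09.
The pending related arbitration from 2019-02-21 to 2019-07-10 tolled the period for 139 days, extending the deadline to 2019-07-26.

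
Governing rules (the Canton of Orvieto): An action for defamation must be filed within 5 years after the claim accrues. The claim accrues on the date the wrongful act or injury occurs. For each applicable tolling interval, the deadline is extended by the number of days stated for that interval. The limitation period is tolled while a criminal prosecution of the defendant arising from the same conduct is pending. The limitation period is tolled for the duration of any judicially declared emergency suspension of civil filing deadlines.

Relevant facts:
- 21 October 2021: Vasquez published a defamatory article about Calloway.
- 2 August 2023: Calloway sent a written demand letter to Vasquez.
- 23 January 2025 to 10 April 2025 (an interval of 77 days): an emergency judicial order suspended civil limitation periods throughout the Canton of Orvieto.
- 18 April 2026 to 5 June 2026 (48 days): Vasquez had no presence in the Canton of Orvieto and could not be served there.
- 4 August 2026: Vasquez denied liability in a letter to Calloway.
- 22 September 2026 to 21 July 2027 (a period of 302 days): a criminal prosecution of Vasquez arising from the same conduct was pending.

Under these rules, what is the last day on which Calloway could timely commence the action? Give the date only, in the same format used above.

The claim accrued on 21 October 2021, when the wrongful act occurred.
Adding the 5 years base period to 21 October 2021 gives a deadline of 21 October 2026, before any tolling.
The period was tolled for 77 days by the emergency suspension of filing deadlines (23 January 2025 to 10 April 2025), pushing the deadline to 6 January 2027.
Because the pending criminal prosecution ran from 22 September 2026 to 21 July 2027, the deadline is extended by 302 days to 4 November 2027.
Although the defendant's absence ran from 18 April 2026 to 5 June 2026, the stated rules do not make that a tolling event, so it is disregarded.
The other events in the timeline have no effect on the limitation period under the stated rules.

4 November 2027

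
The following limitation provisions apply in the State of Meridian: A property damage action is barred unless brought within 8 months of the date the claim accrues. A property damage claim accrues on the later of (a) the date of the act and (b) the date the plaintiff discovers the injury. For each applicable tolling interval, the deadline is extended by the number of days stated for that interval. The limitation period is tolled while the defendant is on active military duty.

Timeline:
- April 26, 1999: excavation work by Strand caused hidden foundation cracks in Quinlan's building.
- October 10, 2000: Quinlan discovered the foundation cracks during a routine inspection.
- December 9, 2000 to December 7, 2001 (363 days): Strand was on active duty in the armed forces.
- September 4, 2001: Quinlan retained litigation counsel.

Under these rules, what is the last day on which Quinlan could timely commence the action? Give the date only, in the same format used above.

The claim accrued on October 10, 2000 — the later of the April 26, 1999 act and the October 10, 2000 discovery.
Adding the 8 months base period to October 10, 2000 gives a deadline of June 10, 2001, before any tolling.
Because the defendant's active military service ran from December 9, 2000 to December 7, 2001, the deadline is extended by 363 days to June 8, 2002.
None of the other events listed affects the running of the period under the stated rules.

June 8, 2002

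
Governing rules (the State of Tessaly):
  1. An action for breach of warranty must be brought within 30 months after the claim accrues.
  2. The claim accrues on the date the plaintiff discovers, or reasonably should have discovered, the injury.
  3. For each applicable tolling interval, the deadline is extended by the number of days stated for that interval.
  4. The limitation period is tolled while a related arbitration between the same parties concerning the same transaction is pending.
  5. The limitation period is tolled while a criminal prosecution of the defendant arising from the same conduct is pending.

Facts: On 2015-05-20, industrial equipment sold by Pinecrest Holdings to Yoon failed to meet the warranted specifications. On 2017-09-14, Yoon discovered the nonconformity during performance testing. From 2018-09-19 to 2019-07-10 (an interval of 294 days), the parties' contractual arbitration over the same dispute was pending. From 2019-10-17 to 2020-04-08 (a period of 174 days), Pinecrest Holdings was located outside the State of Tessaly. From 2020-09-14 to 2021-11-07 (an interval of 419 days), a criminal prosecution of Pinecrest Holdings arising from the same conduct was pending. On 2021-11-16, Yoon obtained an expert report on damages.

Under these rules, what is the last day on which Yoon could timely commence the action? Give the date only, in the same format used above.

2022-02-25

The claim did not accrue until Yoon discovered the injury on 2017-09-14; the 2015-05-20 act date does not start the clock under the stated rule.
The untolled deadline — 30 months after 2017-09-14 — is 2020-03-14.
Because the pending related arbitration ran from 2018-09-19 to 2019-07-10, the deadline is extended by 294 days to 2021-01-02.
Because the pending criminal prosecution ran from 2020-09-14 to 2021-11-07, the deadline is extended by 419 days to 2022-02-25.
The defendant's absence from the jurisdiction from 2019-10-17 to 2020-04-08 does not toll the period, because no stated rule makes the defendant's absence a tolling event.
The other events in the timeline have no effect on the limitation period under the stated rules.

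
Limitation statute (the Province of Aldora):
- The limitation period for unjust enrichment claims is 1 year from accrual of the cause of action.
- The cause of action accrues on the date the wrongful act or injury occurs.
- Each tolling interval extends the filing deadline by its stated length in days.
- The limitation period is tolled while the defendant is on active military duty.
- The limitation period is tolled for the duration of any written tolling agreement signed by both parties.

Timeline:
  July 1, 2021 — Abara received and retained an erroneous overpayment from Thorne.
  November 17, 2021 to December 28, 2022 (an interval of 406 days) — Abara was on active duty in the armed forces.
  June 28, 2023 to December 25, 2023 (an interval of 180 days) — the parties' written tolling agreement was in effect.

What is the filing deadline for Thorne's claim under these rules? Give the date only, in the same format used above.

February 7, 2024

The claim accrued on July 1, 2021, when the wrongful act occurred.
The untolled deadline — 1 year after July 1, 2021 — is July 1, 2022.
The defendant's active military service from November 17, 2021 to December 28, 2022 tolled the period for 406 days, extending the deadline to August 11, 2023.
Because the written tolling agreement ran from June 28, 2023 to December 25, 2023, the deadline is extended by 180 days to February 7, 2024.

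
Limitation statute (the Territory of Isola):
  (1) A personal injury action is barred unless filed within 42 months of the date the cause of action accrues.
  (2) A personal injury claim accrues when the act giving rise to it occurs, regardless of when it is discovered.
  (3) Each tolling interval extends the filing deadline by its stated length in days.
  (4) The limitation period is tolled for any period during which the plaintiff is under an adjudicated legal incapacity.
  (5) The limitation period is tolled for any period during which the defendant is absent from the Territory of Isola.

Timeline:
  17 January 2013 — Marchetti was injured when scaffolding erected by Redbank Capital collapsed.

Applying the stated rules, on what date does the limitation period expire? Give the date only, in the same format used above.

The limitation period began to run on 17 January 2013.
42 months from 17 January 2013 is 17 July 2016.

17 July 2016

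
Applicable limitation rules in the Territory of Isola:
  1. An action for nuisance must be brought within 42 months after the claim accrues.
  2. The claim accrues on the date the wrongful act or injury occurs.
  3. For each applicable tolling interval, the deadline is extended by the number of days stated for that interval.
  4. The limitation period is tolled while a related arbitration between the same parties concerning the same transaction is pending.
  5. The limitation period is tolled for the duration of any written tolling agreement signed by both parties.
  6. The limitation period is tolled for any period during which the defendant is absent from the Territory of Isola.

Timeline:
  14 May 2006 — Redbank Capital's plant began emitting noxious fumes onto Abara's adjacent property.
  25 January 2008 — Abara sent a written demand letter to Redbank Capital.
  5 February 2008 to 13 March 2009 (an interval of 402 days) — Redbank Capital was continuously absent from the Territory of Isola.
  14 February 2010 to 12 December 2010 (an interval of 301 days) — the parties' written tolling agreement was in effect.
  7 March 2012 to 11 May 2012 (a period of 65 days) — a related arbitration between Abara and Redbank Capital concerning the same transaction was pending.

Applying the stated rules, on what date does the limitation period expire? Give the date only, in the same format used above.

18 October 2011

The claim accrued on 14 May 2006, when the wrongful act occurred.
Adding the 42 months base period to 14 May 2006 gives a deadline of 14 November 2009, before any tolling.
The period was tolled for 402 days by the defendant's absence from the jurisdiction (5 February 2008 to 13 March 2009), pushing the deadline to 21 December 2010.
Because the written tolling agreement ran from 14 February 2010 to 12 December 2010, the deadline is extended by 301 days to 18 October 2011.
By the time the pending related arbitration began on 7 March 2012, the limitation period had already expired on 18 October 2011; that interval cannot revive it.
Nothing else in the chronology tolls or restarts the period.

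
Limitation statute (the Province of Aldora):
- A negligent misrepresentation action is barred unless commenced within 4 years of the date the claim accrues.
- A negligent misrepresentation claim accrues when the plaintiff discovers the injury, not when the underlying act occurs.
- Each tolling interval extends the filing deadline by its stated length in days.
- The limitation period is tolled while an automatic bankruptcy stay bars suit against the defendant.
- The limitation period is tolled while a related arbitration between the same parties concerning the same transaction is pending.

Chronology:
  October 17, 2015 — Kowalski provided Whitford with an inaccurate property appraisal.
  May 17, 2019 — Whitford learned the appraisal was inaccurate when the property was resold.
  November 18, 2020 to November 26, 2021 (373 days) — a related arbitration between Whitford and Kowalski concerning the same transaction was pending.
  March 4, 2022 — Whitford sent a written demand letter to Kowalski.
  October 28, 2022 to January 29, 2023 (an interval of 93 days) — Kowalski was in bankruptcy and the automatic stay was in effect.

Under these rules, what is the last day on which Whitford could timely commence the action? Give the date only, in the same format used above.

August 25, 2024

The claim did not accrue until Whitford discovered the injury on May 17, 2019; the October 17, 2015 act date does not start the clock under the stated rule.
The untolled deadline — 4 years after May 17, 2019 — is May 17, 2023.
Because the pending related arbitration ran from November 18, 2020 to November 26, 2021, the deadline is extended by 373 days to May 24, 2024.
Because the automatic bankruptcy stay ran from October 28, 2022 to January 29, 2023, the deadline is extended by 93 days to August 25, 2024.
The other events in the timeline have no effect on the limitation period under the stated rules.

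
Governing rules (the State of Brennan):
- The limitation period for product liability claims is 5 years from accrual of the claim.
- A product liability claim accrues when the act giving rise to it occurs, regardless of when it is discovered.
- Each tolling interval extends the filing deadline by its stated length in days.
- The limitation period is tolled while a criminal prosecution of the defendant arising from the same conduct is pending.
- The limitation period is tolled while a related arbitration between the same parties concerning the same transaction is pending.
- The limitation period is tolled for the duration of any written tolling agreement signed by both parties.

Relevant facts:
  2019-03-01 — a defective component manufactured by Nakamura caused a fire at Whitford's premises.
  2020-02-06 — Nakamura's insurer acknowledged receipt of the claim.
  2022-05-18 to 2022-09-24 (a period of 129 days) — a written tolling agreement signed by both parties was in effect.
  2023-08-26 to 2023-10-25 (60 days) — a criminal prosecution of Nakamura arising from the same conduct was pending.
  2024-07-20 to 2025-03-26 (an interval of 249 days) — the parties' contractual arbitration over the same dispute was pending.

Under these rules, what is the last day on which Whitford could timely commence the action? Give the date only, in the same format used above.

The limitation period began to run on 2019-03-01.
The untolled deadline — 5 years after 2019-03-01 — is 2024-03-01.
Because the written tolling agreement ran from 2022-05-18 to 2022-09-24, the deadline is extended by 129 days to 2024-07-08.
The pending criminal prosecution from 2023-08-26 to 2023-10-25 tolled the period for 60 days, extending the deadline to 2024-09-06.
The period was tolled for 249 days by the pending related arbitration (2024-07-20 to 2025-03-26), pushing the deadline to 2025-05-13.
Nothing else in the chronology tolls or restarts the period.

2025-05-13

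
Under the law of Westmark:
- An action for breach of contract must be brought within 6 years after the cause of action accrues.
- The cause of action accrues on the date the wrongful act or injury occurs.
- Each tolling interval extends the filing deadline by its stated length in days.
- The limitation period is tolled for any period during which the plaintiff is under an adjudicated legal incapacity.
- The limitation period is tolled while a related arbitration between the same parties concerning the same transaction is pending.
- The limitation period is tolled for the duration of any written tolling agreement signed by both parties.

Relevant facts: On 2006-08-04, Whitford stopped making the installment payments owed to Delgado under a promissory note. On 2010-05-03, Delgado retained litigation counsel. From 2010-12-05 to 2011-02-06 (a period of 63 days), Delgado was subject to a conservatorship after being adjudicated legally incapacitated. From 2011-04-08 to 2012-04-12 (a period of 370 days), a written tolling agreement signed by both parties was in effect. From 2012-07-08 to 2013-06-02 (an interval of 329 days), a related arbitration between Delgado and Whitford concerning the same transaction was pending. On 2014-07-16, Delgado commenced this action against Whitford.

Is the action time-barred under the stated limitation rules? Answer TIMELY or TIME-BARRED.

The limitation period began to run on 2006-08-04.
The untolled deadline — 6 years after 2006-08-04 — is 2012-08-04.
Because the plaintiff's legal incapacity ran from 2010-12-05 to 2011-02-06, the deadline is extended by 63 days to 2012-10-06.
The written tolling agreement from 2011-04-08 to 2012-04-12 tolled the period for 370 days, extending the deadline to 2013-10-11.
The period was tolled for 329 days by the pending related arbitration (2012-07-08 to 2013-06-02), pushing the deadline to 2014-09-05.
The other events in the timeline have no effect on the limitation period under the stated rules.
Filing on 2014-07-16 beat the 2014-09-05 deadline — the action is timely.

TIMELY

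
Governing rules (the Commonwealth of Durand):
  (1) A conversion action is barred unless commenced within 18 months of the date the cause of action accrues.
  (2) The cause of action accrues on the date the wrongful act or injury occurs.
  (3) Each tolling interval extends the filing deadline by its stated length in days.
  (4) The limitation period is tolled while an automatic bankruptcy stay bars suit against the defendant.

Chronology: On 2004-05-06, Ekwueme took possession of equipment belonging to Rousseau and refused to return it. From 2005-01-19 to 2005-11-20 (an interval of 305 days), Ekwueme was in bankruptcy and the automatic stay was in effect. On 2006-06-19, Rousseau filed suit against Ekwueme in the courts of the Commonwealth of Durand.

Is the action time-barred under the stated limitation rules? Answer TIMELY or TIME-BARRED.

TIMELY

The claim accrued on 2004-05-06, when the wrongful act occurred.
Adding the 18 months base period to 2004-05-06 gives a deadline of 2005-11-06, before any tolling.
Because the automatic bankruptcy stay ran from 2005-01-19 to 2005-11-20, the deadline is extended by 305 days to 2006-09-07.
Filing on 2006-06-19 beat the 2006-09-07 deadline — the action is timely.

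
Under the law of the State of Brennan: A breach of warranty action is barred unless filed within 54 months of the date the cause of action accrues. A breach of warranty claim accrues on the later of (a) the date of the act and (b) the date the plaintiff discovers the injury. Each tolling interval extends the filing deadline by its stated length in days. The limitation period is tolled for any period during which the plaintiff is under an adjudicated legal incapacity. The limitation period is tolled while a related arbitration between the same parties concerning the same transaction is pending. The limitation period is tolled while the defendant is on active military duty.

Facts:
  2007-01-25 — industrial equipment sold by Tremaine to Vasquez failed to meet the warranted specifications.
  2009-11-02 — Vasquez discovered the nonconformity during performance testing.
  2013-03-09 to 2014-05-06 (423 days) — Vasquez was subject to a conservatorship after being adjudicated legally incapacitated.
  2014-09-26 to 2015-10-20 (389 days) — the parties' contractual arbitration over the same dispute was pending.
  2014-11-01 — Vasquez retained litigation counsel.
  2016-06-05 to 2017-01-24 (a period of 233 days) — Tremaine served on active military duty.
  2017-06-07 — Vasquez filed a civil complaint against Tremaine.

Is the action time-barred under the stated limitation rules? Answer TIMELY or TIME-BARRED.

Taking the later of the act (2007-01-25) and discovery (2009-11-02), the claim accrued on 2009-11-02.
Adding the 54 months base period to 2009-11-02 gives a deadline of 2014-05-02, before any tolling.
Because the plaintiff's legal incapacity ran from 2013-03-09 to 2014-05-06, the deadline is extended by 423 days to 2015-06-29.
The period was tolled for 389 days by the pending related arbitration (2014-09-26 to 2015-10-20), pushing the deadline to 2016-07-22.
The defendant's active military service from 2016-06-05 to 2017-01-24 tolled the period for 233 days, extending the deadline to 2017-03-12.
None of the other events listed affects the running of the period under the stated rules.
The 2017-06-07 filing falls after the 2017-03-12 deadline; the claim is time-barred.

TIME-BARRED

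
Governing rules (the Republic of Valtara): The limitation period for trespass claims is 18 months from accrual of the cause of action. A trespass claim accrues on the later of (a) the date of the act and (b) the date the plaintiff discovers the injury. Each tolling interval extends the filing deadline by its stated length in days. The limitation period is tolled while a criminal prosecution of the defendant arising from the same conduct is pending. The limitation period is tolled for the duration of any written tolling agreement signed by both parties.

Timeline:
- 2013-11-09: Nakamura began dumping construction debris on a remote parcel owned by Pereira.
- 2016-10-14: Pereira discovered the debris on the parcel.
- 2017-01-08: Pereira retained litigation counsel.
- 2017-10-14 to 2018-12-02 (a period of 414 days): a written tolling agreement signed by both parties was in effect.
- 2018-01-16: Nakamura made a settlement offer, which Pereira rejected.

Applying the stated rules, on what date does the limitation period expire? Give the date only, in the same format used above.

The claim accrued on 2016-10-14 — the later of the 2013-11-09 act and the 2016-10-14 discovery.
Adding the 18 months base period to 2016-10-14 gives a deadline of 2018-04-14, before any tolling.
The written tolling agreement from 2017-10-14 to 2018-12-02 tolled the period for 414 days, extending the deadline to 2019-06-02.
The other events in the timeline have no effect on the limitation period under the stated rules.

2019-06-02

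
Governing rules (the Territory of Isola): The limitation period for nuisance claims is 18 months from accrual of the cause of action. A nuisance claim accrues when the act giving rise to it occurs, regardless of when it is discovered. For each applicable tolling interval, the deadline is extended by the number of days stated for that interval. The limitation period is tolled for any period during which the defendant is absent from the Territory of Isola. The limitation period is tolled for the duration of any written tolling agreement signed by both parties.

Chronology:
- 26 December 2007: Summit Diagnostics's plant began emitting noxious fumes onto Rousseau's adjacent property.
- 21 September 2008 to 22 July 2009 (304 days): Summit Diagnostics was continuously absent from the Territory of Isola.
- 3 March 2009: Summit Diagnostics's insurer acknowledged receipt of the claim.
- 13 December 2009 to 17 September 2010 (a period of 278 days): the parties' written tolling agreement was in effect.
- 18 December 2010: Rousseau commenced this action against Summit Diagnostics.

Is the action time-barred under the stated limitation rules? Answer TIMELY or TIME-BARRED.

TIMELY

The claim accrued on 26 December 2007, when the wrongful act occurred.
The untolled deadline — 18 months after 26 December 2007 — is 26 June 2009.
The period was tolled for 304 days by the defendant's absence from the jurisdiction (21 September 2008 to 22 July 2009), pushing the deadline to 26 April 2010.
The period was tolled for 278 days by the written tolling agreement (13 December 2009 to 17 September 2010), pushing the deadline to 29 January 2011.
Nothing else in the chronology tolls or restarts the period.
The 18 December 2010 filing precedes the 29 January 2011 deadline; the claim is timely.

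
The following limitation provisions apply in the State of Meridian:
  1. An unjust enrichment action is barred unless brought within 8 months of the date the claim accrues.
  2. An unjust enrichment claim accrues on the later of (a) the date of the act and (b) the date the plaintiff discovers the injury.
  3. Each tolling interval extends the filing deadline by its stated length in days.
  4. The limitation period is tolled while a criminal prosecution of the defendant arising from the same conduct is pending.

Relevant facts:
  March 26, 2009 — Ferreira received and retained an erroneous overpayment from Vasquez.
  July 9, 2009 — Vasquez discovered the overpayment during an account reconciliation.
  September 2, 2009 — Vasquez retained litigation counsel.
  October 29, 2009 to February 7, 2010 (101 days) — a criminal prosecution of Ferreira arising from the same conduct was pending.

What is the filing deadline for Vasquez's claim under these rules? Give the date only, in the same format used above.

June 18, 2010

Taking the later of the act (March 26, 2009) and discovery (July 9, 2009), the claim accrued on July 9, 2009.
The untolled deadline — 8 months after July 9, 2009 — is March 9, 2010.
The period was tolled for 101 days by the pending criminal prosecution (October 29, 2009 to February 7, 2010), pushing the deadline to June 18, 2010.
None of the other events listed affects the running of the period under the stated rules.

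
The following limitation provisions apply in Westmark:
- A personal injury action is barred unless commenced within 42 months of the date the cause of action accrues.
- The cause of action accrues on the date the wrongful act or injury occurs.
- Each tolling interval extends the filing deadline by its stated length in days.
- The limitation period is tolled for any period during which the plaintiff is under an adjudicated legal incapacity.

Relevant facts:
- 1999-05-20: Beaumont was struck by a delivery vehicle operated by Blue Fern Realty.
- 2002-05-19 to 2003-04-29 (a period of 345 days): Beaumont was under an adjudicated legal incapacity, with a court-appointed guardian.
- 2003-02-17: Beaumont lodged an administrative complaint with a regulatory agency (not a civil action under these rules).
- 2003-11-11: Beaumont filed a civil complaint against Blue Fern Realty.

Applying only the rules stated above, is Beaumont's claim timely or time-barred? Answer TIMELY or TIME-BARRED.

The limitation period began to run on 1999-05-20.
42 months from 1999-05-20 is 2002-11-20.
The period was tolled for 345 days by the plaintiff's legal incapacity (2002-05-19 to 2003-04-29), pushing the deadline to 2003-10-31.
The other events in the timeline have no effect on the limitation period under the stated rules.
Filing on 2003-11-11 missed the 2003-10-31 deadline — the action is time-barred.

TIME-BARRED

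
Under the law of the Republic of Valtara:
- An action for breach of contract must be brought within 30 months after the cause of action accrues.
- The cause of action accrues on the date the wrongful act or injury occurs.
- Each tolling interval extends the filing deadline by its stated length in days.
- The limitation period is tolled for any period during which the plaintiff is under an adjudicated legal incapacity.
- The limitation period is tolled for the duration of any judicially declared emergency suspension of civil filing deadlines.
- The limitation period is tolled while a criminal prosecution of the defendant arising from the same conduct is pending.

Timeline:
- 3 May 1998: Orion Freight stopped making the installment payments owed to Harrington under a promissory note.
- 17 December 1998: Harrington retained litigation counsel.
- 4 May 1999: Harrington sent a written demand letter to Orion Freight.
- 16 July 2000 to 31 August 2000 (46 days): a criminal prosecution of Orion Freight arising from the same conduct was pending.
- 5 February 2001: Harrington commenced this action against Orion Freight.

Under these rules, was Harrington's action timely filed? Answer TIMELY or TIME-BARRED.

TIME-BARRED

The limitation period began to run on 3 May 1998.
The untolled deadline — 30 months after 3 May 1998 — is 3 November 2000.
The pending criminal prosecution from 16 July 2000 to 31 August 2000 tolled the period for 46 days, extending the deadline to 19 December 2000.
None of the other events listed affects the running of the period under the stated rules.
Harrington filed on 5 February 2001, after the 19 December 2000 deadline, so the action is time-barred.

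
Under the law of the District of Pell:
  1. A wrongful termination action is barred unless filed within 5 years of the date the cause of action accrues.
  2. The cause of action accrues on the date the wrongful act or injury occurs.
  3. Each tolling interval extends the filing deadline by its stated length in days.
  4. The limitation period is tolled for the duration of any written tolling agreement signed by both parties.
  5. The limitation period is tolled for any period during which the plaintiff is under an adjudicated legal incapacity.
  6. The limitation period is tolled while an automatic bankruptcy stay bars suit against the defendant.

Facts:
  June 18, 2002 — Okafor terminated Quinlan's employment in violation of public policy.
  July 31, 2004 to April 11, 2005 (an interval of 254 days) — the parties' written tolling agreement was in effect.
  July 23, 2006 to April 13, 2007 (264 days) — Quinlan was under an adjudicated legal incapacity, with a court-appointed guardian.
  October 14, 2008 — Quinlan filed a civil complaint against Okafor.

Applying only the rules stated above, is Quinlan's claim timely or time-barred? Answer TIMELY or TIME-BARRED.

The claim accrued on June 18, 2002, when the wrongful act occurred.
5 years from June 18, 2002 is June 18, 2007.
The period was tolled for 254 days by the written tolling agreement (July 31, 2004 to April 11, 2005), pushing the deadline to February 27, 2008.
The period was tolled for 264 days by the plaintiff's legal incapacity (July 23, 2006 to April 13, 2007), pushing the deadline to November 17, 2008.
Filing on October 14, 2008 beat the November 17, 2008 deadline — the action is timely.

TIMELY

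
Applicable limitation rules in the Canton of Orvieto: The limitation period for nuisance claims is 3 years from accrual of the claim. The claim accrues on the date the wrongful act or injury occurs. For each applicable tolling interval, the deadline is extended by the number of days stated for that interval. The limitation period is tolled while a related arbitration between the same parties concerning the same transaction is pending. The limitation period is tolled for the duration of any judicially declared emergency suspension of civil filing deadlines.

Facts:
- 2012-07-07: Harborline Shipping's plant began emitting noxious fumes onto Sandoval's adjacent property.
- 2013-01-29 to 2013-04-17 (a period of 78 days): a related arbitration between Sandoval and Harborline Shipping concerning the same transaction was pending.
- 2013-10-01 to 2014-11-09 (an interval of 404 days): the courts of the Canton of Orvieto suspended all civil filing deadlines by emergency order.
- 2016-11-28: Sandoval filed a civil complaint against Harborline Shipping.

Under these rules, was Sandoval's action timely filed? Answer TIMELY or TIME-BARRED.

TIME-BARRED

The claim accrued on 2012-07-07, when the wrongful act occurred.
The untolled deadline — 3 years after 2012-07-07 — is 2015-07-07.
Because the pending related arbitration ran from 2013-01-29 to 2013-04-17, the deadline is extended by 78 days to 2015-09-23.
Because the emergency suspension of filing deadlines ran from 2013-10-01 to 2014-11-09, the deadline is extended by 404 days to 2016-10-31.
Filing on 2016-11-28 missed the 2016-10-31 deadline — the action is time-barred.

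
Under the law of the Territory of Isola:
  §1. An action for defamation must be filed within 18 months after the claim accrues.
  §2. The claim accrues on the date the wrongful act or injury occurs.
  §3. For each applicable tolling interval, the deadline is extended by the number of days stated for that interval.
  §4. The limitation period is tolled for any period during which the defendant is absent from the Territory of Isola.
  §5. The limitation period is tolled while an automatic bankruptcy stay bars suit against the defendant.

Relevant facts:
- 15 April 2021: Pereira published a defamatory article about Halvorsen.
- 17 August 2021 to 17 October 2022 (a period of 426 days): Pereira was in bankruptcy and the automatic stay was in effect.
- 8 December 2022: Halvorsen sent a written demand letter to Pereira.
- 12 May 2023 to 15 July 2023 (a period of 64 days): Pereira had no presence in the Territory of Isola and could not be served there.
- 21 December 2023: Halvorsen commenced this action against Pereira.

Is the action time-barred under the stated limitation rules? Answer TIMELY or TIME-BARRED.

The claim accrued on 15 April 2021, the date of the act.
Adding the 18 months base period to 15 April 2021 gives a deadline of 15 October 2022, before any tolling.
The period was tolled for 426 days by the automatic bankruptcy stay (17 August 2021 to 17 October 2022), pushing the deadline to 15 December 2023.
The period was tolled for 64 days by the defendant's absence from the jurisdiction (12 May 2023 to 15 July 2023), pushing the deadline to 17 February 2024.
The other events in the timeline have no effect on the limitation period under the stated rules.
Halvorsen filed on 21 December 2023, before the 17 February 2024 deadline, so the action is timely.

TIMELY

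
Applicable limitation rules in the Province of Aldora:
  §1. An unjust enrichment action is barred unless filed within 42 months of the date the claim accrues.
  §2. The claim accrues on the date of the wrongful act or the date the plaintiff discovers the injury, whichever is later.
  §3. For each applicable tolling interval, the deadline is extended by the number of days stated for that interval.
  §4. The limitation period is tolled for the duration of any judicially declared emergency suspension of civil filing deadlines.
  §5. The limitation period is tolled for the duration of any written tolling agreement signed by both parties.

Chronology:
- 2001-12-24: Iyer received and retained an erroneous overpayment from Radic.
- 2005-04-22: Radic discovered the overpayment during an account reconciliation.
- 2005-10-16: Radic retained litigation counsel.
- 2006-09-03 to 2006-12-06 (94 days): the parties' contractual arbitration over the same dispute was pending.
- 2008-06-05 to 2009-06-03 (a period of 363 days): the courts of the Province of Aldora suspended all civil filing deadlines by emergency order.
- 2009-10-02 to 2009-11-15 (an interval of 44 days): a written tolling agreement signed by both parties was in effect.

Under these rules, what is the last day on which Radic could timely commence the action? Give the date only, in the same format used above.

Because discovery on 2005-04-22 post-dates the 2001-12-24 act, accrual under the later-of rule falls on 2005-04-22.
Adding the 42 months base period to 2005-04-22 gives a deadline of 2008-10-22, before any tolling.
Because the emergency suspension of filing deadlines ran from 2008-06-05 to 2009-06-03, the deadline is extended by 363 days to 2009-10-20.
The period was tolled for 44 days by the written tolling agreement (2009-10-02 to 2009-11-15), pushing the deadline to 2009-12-03.
The pending related arbitration from 2006-09-03 to 2006-12-06 does not toll the period, because no stated rule makes a pending arbitration a tolling event.
Nothing else in the chronology tolls or restarts the period.

2009-12-03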